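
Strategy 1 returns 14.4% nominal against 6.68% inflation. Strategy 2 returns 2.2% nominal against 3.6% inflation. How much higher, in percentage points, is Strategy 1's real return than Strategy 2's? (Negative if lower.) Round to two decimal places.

8.59

Strategy 1 real return: 1.144/1.0668 − 1 = 7.237%.
Strategy 2 real return: 1.022/1.036 − 1 = -1.351%.
Difference: 7.237 − (-1.351) = 8.588 pp.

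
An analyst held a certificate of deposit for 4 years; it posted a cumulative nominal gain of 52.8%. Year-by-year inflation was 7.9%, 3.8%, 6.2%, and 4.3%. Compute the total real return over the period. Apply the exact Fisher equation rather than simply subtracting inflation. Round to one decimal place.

23.2%

Cumulative inflation factor: 1.079 × 1.038 × 1.062 × 1.043 ≈ 1.24059.
Nominal growth factor: 1.52800. Real growth factor = 1.52800 / 1.24059 ≈ 1.23167.
Total real return ≈ 23.1674%.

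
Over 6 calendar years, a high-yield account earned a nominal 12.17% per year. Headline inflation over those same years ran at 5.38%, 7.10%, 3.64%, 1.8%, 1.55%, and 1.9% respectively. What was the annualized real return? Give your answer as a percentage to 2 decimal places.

Cumulative inflation factor: 1.0538 × 1.0710 × 1.0364 × 1.018 × 1.0155 × 1.019 ≈ 1.23219.
Nominal growth factor: 1.99187. Real growth factor = 1.99187 / 1.23219 ≈ 1.61653.
Annualized: 1.61653^(1/6) − 1 ≈ 0.08334.

8.33%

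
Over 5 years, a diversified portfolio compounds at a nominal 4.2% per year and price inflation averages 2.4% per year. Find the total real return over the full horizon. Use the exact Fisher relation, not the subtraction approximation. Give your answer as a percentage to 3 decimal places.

The annual real rate is (1+4.2%)/(1+2.4%) − 1 = 1.7578%.
Compounded over 5 years: (1 + 0.017578)^5 − 1 ≈ 0.09104.

9.104%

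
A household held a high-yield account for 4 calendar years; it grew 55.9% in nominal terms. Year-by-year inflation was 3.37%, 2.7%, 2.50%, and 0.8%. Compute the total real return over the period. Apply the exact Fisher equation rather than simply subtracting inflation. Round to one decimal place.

42.1%

Cumulative inflation factor: 1.0337 × 1.027 × 1.0250 × 1.008 ≈ 1.09686.
Nominal growth factor: 1.55900. Real growth factor = 1.55900 / 1.09686 ≈ 1.42134.
Total real return ≈ 42.1336%.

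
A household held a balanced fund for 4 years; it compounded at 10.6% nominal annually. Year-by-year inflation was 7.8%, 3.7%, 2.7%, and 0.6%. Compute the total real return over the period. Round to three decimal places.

29.555%

Cumulative inflation factor: 1.078 × 1.037 × 1.027 × 1.006 ≈ 1.15496.
Nominal growth factor: 1.49631. Real growth factor = 1.49631 / 1.15496 ≈ 1.29555.
Total real return ≈ 29.5551%.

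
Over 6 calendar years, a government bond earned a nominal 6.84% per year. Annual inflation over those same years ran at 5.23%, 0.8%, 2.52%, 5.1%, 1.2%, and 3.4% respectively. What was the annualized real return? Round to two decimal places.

Cumulative inflation factor: 1.0523 × 1.008 × 1.0252 × 1.051 × 1.012 × 1.034 ≈ 1.19595.
Nominal growth factor: 1.48732. Real growth factor = 1.48732 / 1.19595 ≈ 1.24363.
Annualized: 1.24363^(1/6) − 1 ≈ 0.03701.

3.70%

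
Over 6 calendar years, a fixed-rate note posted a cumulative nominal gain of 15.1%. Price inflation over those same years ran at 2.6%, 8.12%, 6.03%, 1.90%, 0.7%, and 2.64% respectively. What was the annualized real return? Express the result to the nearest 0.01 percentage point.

-1.22%

Cumulative inflation factor: 1.026 × 1.0812 × 1.0603 × 1.0190 × 1.007 × 1.0264 ≈ 1.23880.
Nominal growth factor: 1.15100. Real growth factor = 1.15100 / 1.23880 ≈ 0.92912.
Annualized: 0.92912^(1/6) − 1 ≈ -0.01218.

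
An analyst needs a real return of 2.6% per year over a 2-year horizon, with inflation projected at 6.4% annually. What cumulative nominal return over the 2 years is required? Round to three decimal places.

Required annual nominal rate: (1+2.6%)(1+6.4%) − 1 = 9.1664%.
Cumulative over 2 years: (1 + 0.091664)^2 − 1 ≈ 0.19173.

19.173%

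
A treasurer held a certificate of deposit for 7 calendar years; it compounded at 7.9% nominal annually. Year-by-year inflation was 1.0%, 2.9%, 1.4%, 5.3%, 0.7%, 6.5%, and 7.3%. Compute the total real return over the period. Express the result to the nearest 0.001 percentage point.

33.342%

Cumulative inflation factor: 1.010 × 1.029 × 1.014 × 1.053 × 1.007 × 1.065 × 1.073 ≈ 1.27697.
Nominal growth factor: 1.70275. Real growth factor = 1.70275 / 1.27697 ≈ 1.33342.
Total real return ≈ 33.3424%.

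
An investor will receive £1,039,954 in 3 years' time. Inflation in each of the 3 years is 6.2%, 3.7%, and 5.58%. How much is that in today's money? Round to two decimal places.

£894,394.66

Price-level factor over 3 years: 1.062 × 1.037 × 1.0558 = 1.1627462052.
Purchasing power today: £1,039,954 divided by that factor.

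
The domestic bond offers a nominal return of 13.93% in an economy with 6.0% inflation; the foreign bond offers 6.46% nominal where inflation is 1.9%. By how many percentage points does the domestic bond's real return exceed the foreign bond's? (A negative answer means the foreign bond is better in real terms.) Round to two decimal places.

3.01

The domestic bond real return: 1.1393/1.060 − 1 = 7.481%.
The foreign bond real return: 1.0646/1.019 − 1 = 4.475%.
Difference: 7.481 − 4.475 = 3.006 pp.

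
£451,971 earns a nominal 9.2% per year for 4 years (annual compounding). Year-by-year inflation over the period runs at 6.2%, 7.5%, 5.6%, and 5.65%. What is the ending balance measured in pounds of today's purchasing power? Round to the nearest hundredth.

£504,585.45

Nominal value at maturity: £451,971 × (1 + 9.2%)^4 ≈ £642,689.38.
Price-level factor over 4 years: 1.062 × 1.075 × 1.056 × 1.0565 = 1.2736978056.
Dividing the nominal maturity value by the price-level factor gives the value in today's money.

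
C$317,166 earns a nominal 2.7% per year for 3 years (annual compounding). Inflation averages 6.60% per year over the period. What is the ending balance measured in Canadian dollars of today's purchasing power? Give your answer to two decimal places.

C$283,613.14

Nominal value at maturity: C$317,166 × (1 + 2.7%)^3 ≈ C$343,556.33.
Price-level factor over 3 years: (1 + 6.60%)^3 = 1.211355496.
The maturity value deflated by that factor is the answer in today's purchasing power.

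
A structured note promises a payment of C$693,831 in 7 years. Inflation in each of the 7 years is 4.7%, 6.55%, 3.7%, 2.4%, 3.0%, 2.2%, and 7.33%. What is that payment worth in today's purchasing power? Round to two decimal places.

C$518,400.73

Price-level factor over 7 years: 1.047 × 1.0655 × 1.037 × 1.024 × 1.030 × 1.022 × 1.0733 ≈ 1.3384066895.
Purchasing power today: C$693,831 divided by that factor.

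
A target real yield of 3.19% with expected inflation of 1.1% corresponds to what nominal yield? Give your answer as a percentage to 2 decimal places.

By the Fisher equation, 1 + r_nom = (1 + 3.19%)(1 + 1.1%) = 1.0319 × 1.011 = 1.0432509.
So r_nom = 4.32509%.

4.33%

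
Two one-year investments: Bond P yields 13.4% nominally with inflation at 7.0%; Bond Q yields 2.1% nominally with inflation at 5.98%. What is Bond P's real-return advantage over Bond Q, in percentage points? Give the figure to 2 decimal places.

Bond P real return: 1.134/1.070 − 1 = 5.981%.
Bond Q real return: 1.021/1.0598 − 1 = -3.661%.
Difference: 5.981 − (-3.661) = 9.642 pp.

9.64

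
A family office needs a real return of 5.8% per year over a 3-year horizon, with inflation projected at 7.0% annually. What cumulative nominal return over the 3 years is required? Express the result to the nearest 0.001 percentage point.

45.080%

Required annual nominal rate: (1+5.8%)(1+7.0%) − 1 = 13.206%.
Cumulative over 3 years: (1 + 0.13206)^3 − 1 ≈ 0.45080.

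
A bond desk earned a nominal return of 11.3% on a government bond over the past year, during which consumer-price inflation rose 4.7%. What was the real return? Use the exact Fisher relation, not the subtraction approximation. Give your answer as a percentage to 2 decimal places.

6.30%

Real return via the Fisher equation: (1 + 11.3%)/(1 + 4.7%) − 1 = 1.113/1.047 − 1 ≈ 0.06304.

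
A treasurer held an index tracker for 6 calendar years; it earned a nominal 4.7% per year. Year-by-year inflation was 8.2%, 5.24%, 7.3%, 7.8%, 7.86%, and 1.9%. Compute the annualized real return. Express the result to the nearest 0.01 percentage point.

Cumulative inflation factor: 1.082 × 1.0524 × 1.073 × 1.078 × 1.0786 × 1.019 ≈ 1.44764.
Nominal growth factor: 1.31729. Real growth factor = 1.31729 / 1.44764 ≈ 0.90995.
Annualized: 0.90995^(1/6) − 1 ≈ -0.01560.

-1.56%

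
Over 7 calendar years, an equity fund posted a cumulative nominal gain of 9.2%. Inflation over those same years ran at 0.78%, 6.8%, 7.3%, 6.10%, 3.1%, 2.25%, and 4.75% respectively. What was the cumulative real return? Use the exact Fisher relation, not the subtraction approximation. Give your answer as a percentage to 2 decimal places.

Cumulative inflation factor: 1.0078 × 1.068 × 1.073 × 1.0610 × 1.031 × 1.0225 × 1.0475 ≈ 1.35312.
Nominal growth factor: 1.09200. Real growth factor = 1.09200 / 1.35312 ≈ 0.80702.
Total real return ≈ -19.2977%.

-19.30%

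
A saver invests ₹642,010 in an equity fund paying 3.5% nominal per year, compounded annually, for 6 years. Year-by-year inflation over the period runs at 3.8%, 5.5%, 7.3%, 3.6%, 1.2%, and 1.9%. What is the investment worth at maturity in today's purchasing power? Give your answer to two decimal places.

₹628,665.90

Nominal value at maturity: ₹642,010 × (1 + 3.5%)^6 ≈ ₹789,194.21.
Price-level factor over 6 years: 1.038 × 1.055 × 1.073 × 1.036 × 1.012 × 1.019 ≈ 1.2553475723.
The maturity value deflated by that factor is the answer in today's purchasing power.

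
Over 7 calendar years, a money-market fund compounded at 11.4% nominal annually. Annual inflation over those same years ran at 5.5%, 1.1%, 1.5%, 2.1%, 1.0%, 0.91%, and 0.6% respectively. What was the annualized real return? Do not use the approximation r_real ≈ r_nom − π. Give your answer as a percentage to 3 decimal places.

Cumulative inflation factor: 1.055 × 1.011 × 1.015 × 1.021 × 1.010 × 1.0091 × 1.006 ≈ 1.13331.
Nominal growth factor: 2.12910. Real growth factor = 2.12910 / 1.13331 ≈ 1.87866.
Annualized: 1.87866^(1/7) − 1 ≈ 0.09426.

9.426%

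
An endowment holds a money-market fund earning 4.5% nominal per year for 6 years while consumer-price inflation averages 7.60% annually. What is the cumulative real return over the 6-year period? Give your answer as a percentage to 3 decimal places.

The annual real rate is (1+4.5%)/(1+7.60%) − 1 = -2.8810%.
Compounded over 6 years: (1 + -0.028810)^6 − 1 ≈ -0.16088.

-16.088%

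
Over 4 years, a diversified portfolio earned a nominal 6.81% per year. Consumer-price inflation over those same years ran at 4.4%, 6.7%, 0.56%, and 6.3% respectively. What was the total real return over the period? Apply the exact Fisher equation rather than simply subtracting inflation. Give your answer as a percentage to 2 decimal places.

9.30%

Cumulative inflation factor: 1.044 × 1.067 × 1.0056 × 1.063 ≈ 1.19076.
Nominal growth factor: 1.30151. Real growth factor = 1.30151 / 1.19076 ≈ 1.09301.
Total real return ≈ 9.3010%.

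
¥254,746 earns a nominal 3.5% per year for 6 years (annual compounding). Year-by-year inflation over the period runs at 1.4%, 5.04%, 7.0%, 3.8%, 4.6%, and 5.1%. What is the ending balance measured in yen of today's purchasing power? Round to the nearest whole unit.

¥240,792

Nominal value at maturity: ¥254,746 × (1 + 3.5%)^6 ≈ ¥313,148.
Price-level factor over 6 years: 1.014 × 1.0504 × 1.070 × 1.038 × 1.046 × 1.051 ≈ 1.3004935418.
The maturity value deflated by that factor is the answer in today's purchasing power.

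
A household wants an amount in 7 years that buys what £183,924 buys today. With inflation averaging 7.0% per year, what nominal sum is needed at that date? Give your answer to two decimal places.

£295,341.75

Cumulative price-level factor: (1+7.0%)^7 ≈ 1.6057814765.
Multiplying £183,924 by the price-level factor gives the future nominal sum.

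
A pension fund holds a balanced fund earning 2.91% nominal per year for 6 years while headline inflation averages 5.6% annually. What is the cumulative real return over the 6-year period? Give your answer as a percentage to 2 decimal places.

The annual real rate is (1+2.91%)/(1+5.6%) − 1 = -2.5473%.
Compounded over 6 years: (1 + -0.025473)^6 − 1 ≈ -0.14343.

-14.34%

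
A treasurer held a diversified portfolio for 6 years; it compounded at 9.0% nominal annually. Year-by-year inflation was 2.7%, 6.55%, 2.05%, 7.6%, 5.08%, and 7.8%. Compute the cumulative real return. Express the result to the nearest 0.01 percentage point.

23.22%

Cumulative inflation factor: 1.027 × 1.0655 × 1.0205 × 1.076 × 1.0508 × 1.078 ≈ 1.36109.
Nominal growth factor: 1.67710. Real growth factor = 1.67710 / 1.36109 ≈ 1.23217.
Total real return ≈ 23.2171%.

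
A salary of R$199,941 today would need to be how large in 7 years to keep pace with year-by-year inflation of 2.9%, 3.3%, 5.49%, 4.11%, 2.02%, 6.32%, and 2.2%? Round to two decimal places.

Cumulative price-level factor: 1.029 × 1.033 × 1.0549 × 1.0411 × 1.0202 × 1.0632 × 1.022 ≈ 1.2941082862.
The nominal amount required is R$199,941 scaled up by that factor.

R$258,745.30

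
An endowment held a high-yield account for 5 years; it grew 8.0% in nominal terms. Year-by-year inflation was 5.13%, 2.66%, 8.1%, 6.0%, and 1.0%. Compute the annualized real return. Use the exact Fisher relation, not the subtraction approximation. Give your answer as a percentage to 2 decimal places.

Cumulative inflation factor: 1.0513 × 1.0266 × 1.081 × 1.060 × 1.010 ≈ 1.24905.
Nominal growth factor: 1.08000. Real growth factor = 1.08000 / 1.24905 ≈ 0.86466.
Annualized: 0.86466^(1/5) − 1 ≈ -0.02867.

-2.87%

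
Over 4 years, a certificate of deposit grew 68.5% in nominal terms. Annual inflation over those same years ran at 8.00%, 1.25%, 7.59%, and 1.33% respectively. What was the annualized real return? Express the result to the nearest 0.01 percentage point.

9.04%

Cumulative inflation factor: 1.0800 × 1.0125 × 1.0759 × 1.0133 ≈ 1.19214.
Nominal growth factor: 1.68500. Real growth factor = 1.68500 / 1.19214 ≈ 1.41342.
Annualized: 1.41342^(1/4) − 1 ≈ 0.09035.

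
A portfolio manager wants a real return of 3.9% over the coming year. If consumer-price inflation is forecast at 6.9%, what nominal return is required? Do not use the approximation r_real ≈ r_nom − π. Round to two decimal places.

11.07%

By the Fisher equation, 1 + r_nom = (1 + 3.9%)(1 + 6.9%) = 1.039 × 1.069 = 1.110691.
So r_nom = 11.0691%.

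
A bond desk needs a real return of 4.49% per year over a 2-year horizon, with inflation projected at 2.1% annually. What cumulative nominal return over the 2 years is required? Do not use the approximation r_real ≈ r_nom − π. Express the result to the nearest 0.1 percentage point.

13.8%

Required annual nominal rate: (1+4.49%)(1+2.1%) − 1 = 6.68429%.
Cumulative over 2 years: (1 + 0.0668429)^2 − 1 ≈ 0.13815.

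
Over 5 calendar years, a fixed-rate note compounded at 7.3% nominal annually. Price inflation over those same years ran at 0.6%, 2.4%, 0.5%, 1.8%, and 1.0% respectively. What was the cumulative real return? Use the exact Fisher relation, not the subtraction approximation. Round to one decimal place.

33.6%

Cumulative inflation factor: 1.006 × 1.024 × 1.005 × 1.018 × 1.010 ≈ 1.06447.
Nominal growth factor: 1.42232. Real growth factor = 1.42232 / 1.06447 ≈ 1.33618.
Total real return ≈ 33.6182%.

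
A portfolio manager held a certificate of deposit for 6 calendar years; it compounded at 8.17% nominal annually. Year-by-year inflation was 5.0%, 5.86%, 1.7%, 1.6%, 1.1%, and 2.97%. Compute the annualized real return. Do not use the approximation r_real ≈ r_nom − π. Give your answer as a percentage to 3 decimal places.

Cumulative inflation factor: 1.050 × 1.0586 × 1.017 × 1.016 × 1.011 × 1.0297 ≈ 1.19563.
Nominal growth factor: 1.60192. Real growth factor = 1.60192 / 1.19563 ≈ 1.33981.
Annualized: 1.33981^(1/6) − 1 ≈ 0.04996.

4.996%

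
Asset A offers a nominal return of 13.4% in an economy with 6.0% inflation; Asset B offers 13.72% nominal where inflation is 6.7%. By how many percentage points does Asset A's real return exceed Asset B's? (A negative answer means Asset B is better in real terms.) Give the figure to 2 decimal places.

Asset A real return: 1.134/1.060 − 1 = 6.981%.
Asset B real return: 1.1372/1.067 − 1 = 6.579%.
Difference: 6.981 − 6.579 = 0.402 pp.

0.40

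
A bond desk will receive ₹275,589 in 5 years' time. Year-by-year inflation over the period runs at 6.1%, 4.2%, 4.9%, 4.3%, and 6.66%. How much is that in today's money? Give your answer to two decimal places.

₹213,607.94

Price-level factor over 5 years: 1.061 × 1.042 × 1.049 × 1.043 × 1.0666 ≈ 1.2901626911.
Purchasing power today: ₹275,589 divided by that factor.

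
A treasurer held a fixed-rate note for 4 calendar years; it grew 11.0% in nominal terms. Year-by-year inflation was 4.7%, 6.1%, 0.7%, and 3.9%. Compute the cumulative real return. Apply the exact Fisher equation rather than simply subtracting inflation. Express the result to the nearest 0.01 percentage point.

Cumulative inflation factor: 1.047 × 1.061 × 1.007 × 1.039 ≈ 1.16227.
Nominal growth factor: 1.11000. Real growth factor = 1.11000 / 1.16227 ≈ 0.95503.
Total real return ≈ -4.4972%.

-4.50%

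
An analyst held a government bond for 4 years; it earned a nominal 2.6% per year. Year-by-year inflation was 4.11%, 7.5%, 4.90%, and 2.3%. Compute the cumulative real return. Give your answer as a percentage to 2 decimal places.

-7.73%

Cumulative inflation factor: 1.0411 × 1.075 × 1.0490 × 1.023 ≈ 1.20102.
Nominal growth factor: 1.10813. Real growth factor = 1.10813 / 1.20102 ≈ 0.92265.
Total real return ≈ -7.7349%.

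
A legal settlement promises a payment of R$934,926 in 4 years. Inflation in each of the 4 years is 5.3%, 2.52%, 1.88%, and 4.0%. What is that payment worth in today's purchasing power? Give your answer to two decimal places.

Price-level factor over 4 years: 1.053 × 1.0252 × 1.0188 × 1.040 ≈ 1.1438241041.
Purchasing power today: R$934,926 divided by that factor.

R$817,368.68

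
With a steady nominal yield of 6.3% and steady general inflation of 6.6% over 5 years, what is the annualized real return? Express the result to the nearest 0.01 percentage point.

With constant rates the annual real return is the same each year: (1+6.3%)/(1+6.6%) − 1 = -0.00281.

-0.28%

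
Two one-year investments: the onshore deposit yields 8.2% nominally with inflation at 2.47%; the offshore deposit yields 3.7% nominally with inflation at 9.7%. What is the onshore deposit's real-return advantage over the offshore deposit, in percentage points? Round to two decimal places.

The onshore deposit real return: 1.082/1.0247 − 1 = 5.592%.
The offshore deposit real return: 1.037/1.097 − 1 = -5.469%.
Difference: 5.592 − (-5.469) = 11.061 pp.

11.06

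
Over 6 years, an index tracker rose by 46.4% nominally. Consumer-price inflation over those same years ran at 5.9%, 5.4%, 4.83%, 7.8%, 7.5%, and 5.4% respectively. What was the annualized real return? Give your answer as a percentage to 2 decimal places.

Cumulative inflation factor: 1.059 × 1.054 × 1.0483 × 1.078 × 1.075 × 1.054 ≈ 1.42919.
Nominal growth factor: 1.46400. Real growth factor = 1.46400 / 1.42919 ≈ 1.02436.
Annualized: 1.02436^(1/6) − 1 ≈ 0.00402.

0.40%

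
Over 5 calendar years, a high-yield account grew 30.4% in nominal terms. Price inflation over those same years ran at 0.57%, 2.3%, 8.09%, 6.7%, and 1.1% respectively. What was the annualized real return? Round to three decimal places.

1.683%

Cumulative inflation factor: 1.0057 × 1.023 × 1.0809 × 1.067 × 1.011 ≈ 1.19962.
Nominal growth factor: 1.30400. Real growth factor = 1.30400 / 1.19962 ≈ 1.08701.
Annualized: 1.08701^(1/5) − 1 ≈ 0.01683.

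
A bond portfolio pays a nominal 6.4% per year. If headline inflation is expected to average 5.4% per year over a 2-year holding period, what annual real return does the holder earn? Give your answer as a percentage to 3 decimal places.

With constant rates the annual real return is the same each year: (1+6.4%)/(1+5.4%) − 1 = 0.00949.

0.949%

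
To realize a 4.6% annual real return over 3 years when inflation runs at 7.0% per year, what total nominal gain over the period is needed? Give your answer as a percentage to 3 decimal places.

40.199%

Required annual nominal rate: (1+4.6%)(1+7.0%) − 1 = 11.922%.
Cumulative over 3 years: (1 + 0.11922)^3 − 1 ≈ 0.40199.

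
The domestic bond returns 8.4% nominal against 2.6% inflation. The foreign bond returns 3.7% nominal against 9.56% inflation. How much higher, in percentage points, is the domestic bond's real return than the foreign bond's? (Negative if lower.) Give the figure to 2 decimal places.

The domestic bond real return: 1.084/1.026 − 1 = 5.653%.
The foreign bond real return: 1.037/1.0956 − 1 = -5.349%.
Difference: 5.653 − (-5.349) = 11.002 pp.

11.00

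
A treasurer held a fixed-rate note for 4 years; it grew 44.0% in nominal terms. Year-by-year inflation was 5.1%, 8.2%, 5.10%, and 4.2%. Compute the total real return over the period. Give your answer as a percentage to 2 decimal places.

15.63%

Cumulative inflation factor: 1.051 × 1.082 × 1.0510 × 1.042 ≈ 1.24538.
Nominal growth factor: 1.44000. Real growth factor = 1.44000 / 1.24538 ≈ 1.15628.
Total real return ≈ 15.6278%.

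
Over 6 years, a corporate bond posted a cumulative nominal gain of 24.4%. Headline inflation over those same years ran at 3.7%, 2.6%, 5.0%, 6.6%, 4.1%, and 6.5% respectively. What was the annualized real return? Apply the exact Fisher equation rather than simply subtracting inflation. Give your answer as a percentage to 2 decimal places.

Cumulative inflation factor: 1.037 × 1.026 × 1.050 × 1.066 × 1.041 × 1.065 ≈ 1.32030.
Nominal growth factor: 1.24400. Real growth factor = 1.24400 / 1.32030 ≈ 0.94221.
Annualized: 0.94221^(1/6) − 1 ≈ -0.00987.

-0.99%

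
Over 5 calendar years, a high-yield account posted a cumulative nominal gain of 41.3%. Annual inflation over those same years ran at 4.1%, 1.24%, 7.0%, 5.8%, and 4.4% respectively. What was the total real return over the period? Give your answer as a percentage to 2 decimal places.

13.44%

Cumulative inflation factor: 1.041 × 1.0124 × 1.070 × 1.058 × 1.044 ≈ 1.24558.
Nominal growth factor: 1.41300. Real growth factor = 1.41300 / 1.24558 ≈ 1.13441.
Total real return ≈ 13.4408%.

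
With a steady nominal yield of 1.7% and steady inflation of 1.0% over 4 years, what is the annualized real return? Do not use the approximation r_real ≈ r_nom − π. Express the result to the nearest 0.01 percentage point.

0.69%

With constant rates the annual real return is the same each year: (1+1.7%)/(1+1.0%) − 1 = 0.00693.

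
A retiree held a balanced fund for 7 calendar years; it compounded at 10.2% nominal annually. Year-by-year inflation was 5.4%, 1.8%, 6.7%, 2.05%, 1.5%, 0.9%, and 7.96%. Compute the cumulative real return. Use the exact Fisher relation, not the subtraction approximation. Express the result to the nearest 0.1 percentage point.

Cumulative inflation factor: 1.054 × 1.018 × 1.067 × 1.0205 × 1.015 × 1.009 × 1.0796 ≈ 1.29177.
Nominal growth factor: 1.97365. Real growth factor = 1.97365 / 1.29177 ≈ 1.52787.
Total real return ≈ 52.7866%.

52.8%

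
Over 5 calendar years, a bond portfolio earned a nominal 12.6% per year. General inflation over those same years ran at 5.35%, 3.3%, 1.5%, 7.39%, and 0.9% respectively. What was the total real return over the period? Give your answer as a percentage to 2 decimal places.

51.23%

Cumulative inflation factor: 1.0535 × 1.033 × 1.015 × 1.0739 × 1.009 ≈ 1.19689.
Nominal growth factor: 1.81006. Real growth factor = 1.81006 / 1.19689 ≈ 1.51229.
Total real return ≈ 51.2293%.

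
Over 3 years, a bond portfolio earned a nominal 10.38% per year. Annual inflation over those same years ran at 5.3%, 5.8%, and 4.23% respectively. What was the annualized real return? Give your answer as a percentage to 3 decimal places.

Cumulative inflation factor: 1.053 × 1.058 × 1.0423 ≈ 1.16120.
Nominal growth factor: 1.34484. Real growth factor = 1.34484 / 1.16120 ≈ 1.15815.
Annualized: 1.15815^(1/3) − 1 ≈ 0.05016.

5.016%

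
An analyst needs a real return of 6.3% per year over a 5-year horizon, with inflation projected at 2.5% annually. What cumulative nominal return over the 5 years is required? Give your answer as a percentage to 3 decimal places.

53.563%

Required annual nominal rate: (1+6.3%)(1+2.5%) − 1 = 8.9575%.
Cumulative over 5 years: (1 + 0.089575)^5 − 1 ≈ 0.53563.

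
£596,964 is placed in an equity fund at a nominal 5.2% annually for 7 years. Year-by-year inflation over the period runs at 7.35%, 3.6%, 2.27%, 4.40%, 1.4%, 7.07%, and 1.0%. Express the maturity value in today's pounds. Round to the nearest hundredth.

Nominal value at maturity: £596,964 × (1 + 5.2%)^7 ≈ £851,252.34.
Price-level factor over 7 years: 1.0735 × 1.036 × 1.0227 × 1.0440 × 1.014 × 1.0707 × 1.010 ≈ 1.3020800662.
The maturity value deflated by that factor is the answer in today's purchasing power.

£653,763.44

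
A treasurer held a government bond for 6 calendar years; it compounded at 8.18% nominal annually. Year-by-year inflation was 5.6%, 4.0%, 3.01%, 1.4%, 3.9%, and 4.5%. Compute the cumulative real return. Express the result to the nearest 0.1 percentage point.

28.7%

Cumulative inflation factor: 1.056 × 1.040 × 1.0301 × 1.014 × 1.039 × 1.045 ≈ 1.24551.
Nominal growth factor: 1.60281. Real growth factor = 1.60281 / 1.24551 ≈ 1.28687.
Total real return ≈ 28.6872%.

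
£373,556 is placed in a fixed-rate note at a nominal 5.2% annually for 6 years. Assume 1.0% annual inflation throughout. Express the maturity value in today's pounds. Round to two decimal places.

Nominal value at maturity: £373,556 × (1 + 5.2%)^6 ≈ £506,349.23.
Price-level factor over 6 years: (1 + 1.0%)^6 ≈ 1.0615201506.
The maturity value deflated by that factor is the answer in today's purchasing power.

£477,003.88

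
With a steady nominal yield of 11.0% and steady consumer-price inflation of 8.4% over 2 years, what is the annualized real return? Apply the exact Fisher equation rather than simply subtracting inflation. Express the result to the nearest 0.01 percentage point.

With constant rates the annual real return is the same each year: (1+11.0%)/(1+8.4%) − 1 = 0.02399.

2.40%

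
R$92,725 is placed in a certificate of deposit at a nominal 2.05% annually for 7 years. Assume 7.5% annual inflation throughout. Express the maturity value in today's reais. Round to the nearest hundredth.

Nominal value at maturity: R$92,725 × (1 + 2.05%)^7 ≈ R$106,877.90.
Price-level factor over 7 years: (1 + 7.5%)^7 ≈ 1.6590491401.
Dividing the nominal maturity value by the price-level factor gives the value in today's money.

R$64,421.18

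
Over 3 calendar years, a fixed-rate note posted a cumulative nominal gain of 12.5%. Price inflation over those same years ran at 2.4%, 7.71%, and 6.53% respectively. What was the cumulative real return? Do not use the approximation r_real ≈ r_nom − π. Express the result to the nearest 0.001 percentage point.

-4.253%

Cumulative inflation factor: 1.024 × 1.0771 × 1.0653 ≈ 1.17497.
Nominal growth factor: 1.12500. Real growth factor = 1.12500 / 1.17497 ≈ 0.95747.
Total real return ≈ -4.2531%.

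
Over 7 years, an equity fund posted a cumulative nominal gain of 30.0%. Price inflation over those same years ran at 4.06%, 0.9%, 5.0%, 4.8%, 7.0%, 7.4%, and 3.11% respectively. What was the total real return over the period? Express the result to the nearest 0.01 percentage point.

Cumulative inflation factor: 1.0406 × 1.009 × 1.050 × 1.048 × 1.070 × 1.074 × 1.0311 ≈ 1.36903.
Nominal growth factor: 1.30000. Real growth factor = 1.30000 / 1.36903 ≈ 0.94957.
Total real return ≈ -5.0426%.

-5.04%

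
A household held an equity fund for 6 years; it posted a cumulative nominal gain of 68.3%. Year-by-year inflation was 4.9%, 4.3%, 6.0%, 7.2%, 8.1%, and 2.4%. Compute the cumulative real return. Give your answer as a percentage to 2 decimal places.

Cumulative inflation factor: 1.049 × 1.043 × 1.060 × 1.072 × 1.081 × 1.024 ≈ 1.37621.
Nominal growth factor: 1.68300. Real growth factor = 1.68300 / 1.37621 ≈ 1.22292.
Total real return ≈ 22.2920%.

22.29%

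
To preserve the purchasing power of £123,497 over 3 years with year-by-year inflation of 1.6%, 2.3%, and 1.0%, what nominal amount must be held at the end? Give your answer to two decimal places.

£129,642.42

Cumulative price-level factor: 1.016 × 1.023 × 1.010 = 1.04976168.
Multiplying £123,497 by the price-level factor gives the future nominal sum.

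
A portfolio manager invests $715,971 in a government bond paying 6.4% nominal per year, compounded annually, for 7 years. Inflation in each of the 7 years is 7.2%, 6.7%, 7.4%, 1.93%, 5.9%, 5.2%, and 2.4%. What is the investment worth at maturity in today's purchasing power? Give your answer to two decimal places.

$773,766.03

Nominal value at maturity: $715,971 × (1 + 6.4%)^7 ≈ $1,105,316.94.
Price-level factor over 7 years: 1.072 × 1.067 × 1.074 × 1.0193 × 1.059 × 1.052 × 1.024 ≈ 1.4284898764.
Dividing the nominal maturity value by the price-level factor gives the value in today's money.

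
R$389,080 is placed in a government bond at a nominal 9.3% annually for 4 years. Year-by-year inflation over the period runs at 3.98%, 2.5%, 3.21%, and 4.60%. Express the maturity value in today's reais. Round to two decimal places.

R$482,605.66

Nominal value at maturity: R$389,080 × (1 + 9.3%)^4 ≈ R$555,289.62.
Price-level factor over 4 years: 1.0398 × 1.025 × 1.0321 × 1.0460 ≈ 1.1506073424.
Dividing the nominal maturity value by the price-level factor gives the value in today's money.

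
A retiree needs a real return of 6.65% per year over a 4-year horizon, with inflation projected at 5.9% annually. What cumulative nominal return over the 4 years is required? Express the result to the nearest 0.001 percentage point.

Required annual nominal rate: (1+6.65%)(1+5.9%) − 1 = 12.94235%.
Cumulative over 4 years: (1 + 0.1294235)^4 − 1 ≈ 0.62715.

62.715%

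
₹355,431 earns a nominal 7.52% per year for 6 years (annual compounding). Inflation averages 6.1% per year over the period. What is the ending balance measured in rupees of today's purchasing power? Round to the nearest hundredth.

₹384,944.87

Nominal value at maturity: ₹355,431 × (1 + 7.52%)^6 ≈ ₹549,149.81.
Price-level factor over 6 years: (1 + 6.1%)^6 ≈ 1.4265674267.
The maturity value deflated by that factor is the answer in today's purchasing power.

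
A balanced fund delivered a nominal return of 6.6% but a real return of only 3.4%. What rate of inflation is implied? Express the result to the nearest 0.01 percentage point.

3.09%

From (1+r_nom) = (1+r_real)(1+π), we get 1+π = (1 + 6.6%)/(1 + 3.4%) = 1.066/1.034 ≈ 1.03095.
So π ≈ 3.0948%.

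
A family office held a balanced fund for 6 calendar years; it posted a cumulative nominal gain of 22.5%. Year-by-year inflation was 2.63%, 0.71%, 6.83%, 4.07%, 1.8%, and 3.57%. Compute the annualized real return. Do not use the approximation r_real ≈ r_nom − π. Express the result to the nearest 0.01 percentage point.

Cumulative inflation factor: 1.0263 × 1.0071 × 1.0683 × 1.0407 × 1.018 × 1.0357 ≈ 1.21157.
Nominal growth factor: 1.22500. Real growth factor = 1.22500 / 1.21157 ≈ 1.01109.
Annualized: 1.01109^(1/6) − 1 ≈ 0.00184.

0.18%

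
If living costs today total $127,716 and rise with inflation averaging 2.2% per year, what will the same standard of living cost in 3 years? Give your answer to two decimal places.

$136,332.06

Cumulative price-level factor: (1+2.2%)^3 = 1.067462648.
The nominal amount required is $127,716 scaled up by that factor.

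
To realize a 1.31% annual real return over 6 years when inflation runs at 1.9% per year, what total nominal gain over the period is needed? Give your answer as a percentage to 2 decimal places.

21.05%

Required annual nominal rate: (1+1.31%)(1+1.9%) − 1 = 3.23489%.
Cumulative over 6 years: (1 + 0.0323489)^6 − 1 ≈ 0.21048.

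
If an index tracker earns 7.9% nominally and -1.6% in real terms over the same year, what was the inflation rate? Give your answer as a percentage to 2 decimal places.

From (1+r_nom) = (1+r_real)(1+π), we get 1+π = (1 + 7.9%)/(1 − 1.6%) = 1.079/0.984 ≈ 1.09654.
So π ≈ 9.6545%.

9.65%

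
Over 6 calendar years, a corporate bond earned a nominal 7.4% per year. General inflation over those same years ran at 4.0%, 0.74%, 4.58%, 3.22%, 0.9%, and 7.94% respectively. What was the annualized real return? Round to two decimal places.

Cumulative inflation factor: 1.040 × 1.0074 × 1.0458 × 1.0322 × 1.009 × 1.0794 ≈ 1.23175.
Nominal growth factor: 1.53471. Real growth factor = 1.53471 / 1.23175 ≈ 1.24596.
Annualized: 1.24596^(1/6) − 1 ≈ 0.03733.

3.73%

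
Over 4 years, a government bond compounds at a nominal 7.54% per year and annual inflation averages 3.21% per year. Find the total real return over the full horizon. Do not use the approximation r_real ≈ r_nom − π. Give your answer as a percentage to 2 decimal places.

The annual real rate is (1+7.54%)/(1+3.21%) − 1 = 4.1953%.
Compounded over 4 years: (1 + 0.041953)^4 − 1 ≈ 0.17867.

17.87%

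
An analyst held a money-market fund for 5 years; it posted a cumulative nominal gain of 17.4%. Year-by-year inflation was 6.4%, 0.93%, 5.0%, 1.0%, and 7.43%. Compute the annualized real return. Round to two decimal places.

-0.82%

Cumulative inflation factor: 1.064 × 1.0093 × 1.050 × 1.010 × 1.0743 ≈ 1.22348.
Nominal growth factor: 1.17400. Real growth factor = 1.17400 / 1.22348 ≈ 0.95956.
Annualized: 0.95956^(1/5) − 1 ≈ -0.00822.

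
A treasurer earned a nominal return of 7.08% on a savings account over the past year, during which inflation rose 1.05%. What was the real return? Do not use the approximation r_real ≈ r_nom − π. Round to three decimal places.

Real return via the Fisher equation: (1 + 7.08%)/(1 + 1.05%) − 1 = 1.0708/1.0105 − 1 ≈ 0.05967.

5.967%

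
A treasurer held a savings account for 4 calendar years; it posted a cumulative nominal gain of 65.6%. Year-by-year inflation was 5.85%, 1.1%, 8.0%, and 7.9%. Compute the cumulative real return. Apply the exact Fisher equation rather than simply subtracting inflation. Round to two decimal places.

Cumulative inflation factor: 1.0585 × 1.011 × 1.080 × 1.079 ≈ 1.24706.
Nominal growth factor: 1.65600. Real growth factor = 1.65600 / 1.24706 ≈ 1.32792.
Total real return ≈ 32.7924%.

32.79%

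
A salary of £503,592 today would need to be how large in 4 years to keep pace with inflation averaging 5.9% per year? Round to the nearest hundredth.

Cumulative price-level factor: (1+5.9%)^4 ≈ 1.2577196334.
Multiplying £503,592 by the price-level factor gives the future nominal sum.

£633,377.55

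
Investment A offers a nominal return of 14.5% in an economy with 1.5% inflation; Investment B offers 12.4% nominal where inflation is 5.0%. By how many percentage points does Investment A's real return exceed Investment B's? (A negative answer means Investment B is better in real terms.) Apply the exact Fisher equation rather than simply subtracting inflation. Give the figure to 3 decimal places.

Investment A real return: 1.145/1.015 − 1 = 12.8079%.
Investment B real return: 1.124/1.050 − 1 = 7.0476%.
Difference: 12.8079 − 7.0476 = 5.7603 pp.

5.760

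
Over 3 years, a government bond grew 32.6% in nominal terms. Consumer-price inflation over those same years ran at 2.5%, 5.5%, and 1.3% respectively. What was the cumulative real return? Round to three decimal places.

Cumulative inflation factor: 1.025 × 1.055 × 1.013 ≈ 1.09543.
Nominal growth factor: 1.32600. Real growth factor = 1.32600 / 1.09543 ≈ 1.21048.
Total real return ≈ 21.0480%.

21.048%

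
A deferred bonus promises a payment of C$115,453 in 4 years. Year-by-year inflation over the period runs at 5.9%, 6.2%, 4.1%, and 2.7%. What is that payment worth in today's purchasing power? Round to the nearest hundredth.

C$96,020.41

Price-level factor over 4 years: 1.059 × 1.062 × 1.041 × 1.027 ≈ 1.2023797404.
Purchasing power today: C$115,453 divided by that factor.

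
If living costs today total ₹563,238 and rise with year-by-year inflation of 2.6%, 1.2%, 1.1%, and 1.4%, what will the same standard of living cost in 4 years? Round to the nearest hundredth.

Cumulative price-level factor: 1.026 × 1.012 × 1.011 × 1.014 ≈ 1.0644297000.
Multiplying ₹563,238 by the price-level factor gives the future nominal sum.

₹599,527.26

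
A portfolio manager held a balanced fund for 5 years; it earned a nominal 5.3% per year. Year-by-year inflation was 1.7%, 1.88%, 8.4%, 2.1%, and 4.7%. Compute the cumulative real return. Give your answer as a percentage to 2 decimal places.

Cumulative inflation factor: 1.017 × 1.0188 × 1.084 × 1.021 × 1.047 ≈ 1.20064.
Nominal growth factor: 1.29462. Real growth factor = 1.29462 / 1.20064 ≈ 1.07828.
Total real return ≈ 7.8277%.

7.83%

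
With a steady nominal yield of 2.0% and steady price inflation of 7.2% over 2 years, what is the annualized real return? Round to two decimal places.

With constant rates the annual real return is the same each year: (1+2.0%)/(1+7.2%) − 1 = -0.04851.

-4.85%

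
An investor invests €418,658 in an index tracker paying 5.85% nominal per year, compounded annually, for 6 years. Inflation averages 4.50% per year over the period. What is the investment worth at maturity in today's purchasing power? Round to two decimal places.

Nominal value at maturity: €418,658 × (1 + 5.85%)^6 ≈ €588,849.85.
Price-level factor over 6 years: (1 + 4.50%)^6 ≈ 1.3022601248.
The maturity value deflated by that factor is the answer in today's purchasing power.

€452,175.29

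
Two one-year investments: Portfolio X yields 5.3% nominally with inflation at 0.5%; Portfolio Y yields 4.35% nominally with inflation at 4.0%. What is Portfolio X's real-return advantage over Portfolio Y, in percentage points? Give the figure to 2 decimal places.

4.44

Portfolio X real return: 1.053/1.005 − 1 = 4.776%.
Portfolio Y real return: 1.0435/1.040 − 1 = 0.337%.
Difference: 4.776 − 0.337 = 4.439 pp.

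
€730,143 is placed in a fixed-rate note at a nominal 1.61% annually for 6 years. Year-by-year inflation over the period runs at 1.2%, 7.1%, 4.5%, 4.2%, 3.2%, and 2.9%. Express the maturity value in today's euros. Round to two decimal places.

Nominal value at maturity: €730,143 × (1 + 1.61%)^6 ≈ €803,575.40.
Price-level factor over 6 years: 1.012 × 1.071 × 1.045 × 1.042 × 1.032 × 1.029 ≈ 1.2532827577.
The maturity value deflated by that factor is the answer in today's purchasing power.

€641,176.46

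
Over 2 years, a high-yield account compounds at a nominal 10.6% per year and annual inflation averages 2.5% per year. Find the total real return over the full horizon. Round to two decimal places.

16.43%

The annual real rate is (1+10.6%)/(1+2.5%) − 1 = 7.9024%.
Compounded over 2 years: (1 + 0.079024)^2 − 1 ≈ 0.16429.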